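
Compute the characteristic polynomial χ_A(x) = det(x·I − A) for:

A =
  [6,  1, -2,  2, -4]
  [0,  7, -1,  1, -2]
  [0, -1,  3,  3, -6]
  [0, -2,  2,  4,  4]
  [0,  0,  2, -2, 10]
x^5 - 30*x^4 + 360*x^3 - 2160*x^2 + 6480*x - 7776

Expanding det(x·I − A) (e.g. by cofactor expansion or by noting that A is similar to its Jordan form J, which has the same characteristic polynomial as A) gives
  χ_A(x) = x^5 - 30*x^4 + 360*x^3 - 2160*x^2 + 6480*x - 7776
which factors as (x - 6)^5. The eigenvalues (with algebraic multiplicities) are λ = 6 with multiplicity 5.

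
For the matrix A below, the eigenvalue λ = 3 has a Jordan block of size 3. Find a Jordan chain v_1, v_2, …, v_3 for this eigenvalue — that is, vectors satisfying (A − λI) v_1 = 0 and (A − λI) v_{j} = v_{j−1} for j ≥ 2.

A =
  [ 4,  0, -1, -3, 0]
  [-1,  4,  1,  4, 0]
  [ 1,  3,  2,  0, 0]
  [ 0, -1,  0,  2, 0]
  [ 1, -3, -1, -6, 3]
A Jordan chain for λ = 3 of length 3:
v_1 = (0, -1, -3, 1, 3)ᵀ
v_2 = (1, -1, 1, 0, 1)ᵀ
v_3 = (1, 0, 0, 0, 0)ᵀ

Let N = A − (3)·I. We want v_3 with N^3 v_3 = 0 but N^2 v_3 ≠ 0; then v_{j-1} := N · v_j for j = 3, …, 2.

Pick v_3 = (1, 0, 0, 0, 0)ᵀ.
Then v_2 = N · v_3 = (1, -1, 1, 0, 1)ᵀ.
Then v_1 = N · v_2 = (0, -1, -3, 1, 3)ᵀ.

Sanity check: (A − (3)·I) v_1 = (0, 0, 0, 0, 0)ᵀ = 0. ✓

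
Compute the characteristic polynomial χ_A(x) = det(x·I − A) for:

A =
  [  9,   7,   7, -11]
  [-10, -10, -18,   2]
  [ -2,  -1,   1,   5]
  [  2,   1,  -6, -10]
x^4 + 10*x^3 + 25*x^2

Expanding det(x·I − A) (e.g. by cofactor expansion or by noting that A is similar to its Jordan form J, which has the same characteristic polynomial as A) gives
  χ_A(x) = x^4 + 10*x^3 + 25*x^2
which factors as x^2*(x + 5)^2. The eigenvalues (with algebraic multiplicities) are λ = -5 with multiplicity 2, λ = 0 with multiplicity 2.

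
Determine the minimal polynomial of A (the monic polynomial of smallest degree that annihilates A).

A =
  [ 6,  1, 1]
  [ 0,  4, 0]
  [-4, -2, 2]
x^2 - 8*x + 16

The characteristic polynomial is χ_A(x) = (x - 4)^3, so the eigenvalues are known. The minimal polynomial is
  m_A(x) = Π_λ (x − λ)^{k_λ}
where k_λ is the size of the *largest* Jordan block for λ (equivalently, the smallest k with (A − λI)^k v = 0 for every generalised eigenvector v of λ).

  λ = 4: largest Jordan block has size 2, contributing (x − 4)^2

So m_A(x) = (x - 4)^2 = x^2 - 8*x + 16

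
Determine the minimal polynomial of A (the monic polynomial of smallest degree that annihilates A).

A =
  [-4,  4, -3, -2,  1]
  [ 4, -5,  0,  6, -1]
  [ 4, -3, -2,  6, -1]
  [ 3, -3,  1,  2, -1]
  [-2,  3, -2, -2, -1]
x^3 + 6*x^2 + 12*x + 8

The characteristic polynomial is χ_A(x) = (x + 2)^5, so the eigenvalues are known. The minimal polynomial is
  m_A(x) = Π_λ (x − λ)^{k_λ}
where k_λ is the size of the *largest* Jordan block for λ (equivalently, the smallest k with (A − λI)^k v = 0 for every generalised eigenvector v of λ).

  λ = -2: largest Jordan block has size 3, contributing (x + 2)^3

So m_A(x) = (x + 2)^3 = x^3 + 6*x^2 + 12*x + 8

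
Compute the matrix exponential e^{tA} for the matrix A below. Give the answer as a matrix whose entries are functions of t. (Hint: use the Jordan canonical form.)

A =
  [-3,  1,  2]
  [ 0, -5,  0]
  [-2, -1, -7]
e^{tA} =
  [2*t*exp(-5*t) + exp(-5*t), t*exp(-5*t), 2*t*exp(-5*t)]
  [0, exp(-5*t), 0]
  [-2*t*exp(-5*t), -t*exp(-5*t), -2*t*exp(-5*t) + exp(-5*t)]

Strategy: write A = P · J · P⁻¹ where J is a Jordan canonical form, so e^{tA} = P · e^{tJ} · P⁻¹, and e^{tJ} can be computed block-by-block.

A has Jordan form
J =
  [-5,  1,  0]
  [ 0, -5,  0]
  [ 0,  0, -5]
(up to reordering of blocks).

Per-block formulas:
  For a 2×2 Jordan block J_2(-5): exp(t · J_2(-5)) = e^(-5t)·(I + t·N), where N is the 2×2 nilpotent shift.
  For a 1×1 block at λ = -5: exp(t · [-5]) = [e^(-5t)].

After assembling e^{tJ} and conjugating by P, we get:

e^{tA} =
  [2*t*exp(-5*t) + exp(-5*t), t*exp(-5*t), 2*t*exp(-5*t)]
  [0, exp(-5*t), 0]
  [-2*t*exp(-5*t), -t*exp(-5*t), -2*t*exp(-5*t) + exp(-5*t)]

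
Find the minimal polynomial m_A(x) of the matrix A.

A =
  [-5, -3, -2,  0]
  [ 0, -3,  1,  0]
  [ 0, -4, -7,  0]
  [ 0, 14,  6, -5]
x^3 + 15*x^2 + 75*x + 125

The characteristic polynomial is χ_A(x) = (x + 5)^4, so the eigenvalues are known. The minimal polynomial is
  m_A(x) = Π_λ (x − λ)^{k_λ}
where k_λ is the size of the *largest* Jordan block for λ (equivalently, the smallest k with (A − λI)^k v = 0 for every generalised eigenvector v of λ).

  λ = -5: largest Jordan block has size 3, contributing (x + 5)^3

So m_A(x) = (x + 5)^3 = x^3 + 15*x^2 + 75*x + 125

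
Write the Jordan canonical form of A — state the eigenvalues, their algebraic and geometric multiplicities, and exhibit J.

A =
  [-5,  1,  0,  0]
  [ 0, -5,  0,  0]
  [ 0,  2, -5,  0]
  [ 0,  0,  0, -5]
J_2(-5) ⊕ J_1(-5) ⊕ J_1(-5)

The characteristic polynomial is
  det(x·I − A) = x^4 + 20*x^3 + 150*x^2 + 500*x + 625 = (x + 5)^4

Eigenvalues and multiplicities (the geometric multiplicity of λ is n − rank(A − λI), which equals the number of Jordan blocks for λ):
  λ = -5: algebraic multiplicity = 4, geometric multiplicity = 3

Determining the block sizes for each eigenvalue:
  λ = -5: 3 blocks summing to 4 forces exactly one block of size 2 and the rest size 1 → block sizes [2, 1, 1]

Assembling the blocks gives a Jordan form
J =
  [-5,  1,  0,  0]
  [ 0, -5,  0,  0]
  [ 0,  0, -5,  0]
  [ 0,  0,  0, -5]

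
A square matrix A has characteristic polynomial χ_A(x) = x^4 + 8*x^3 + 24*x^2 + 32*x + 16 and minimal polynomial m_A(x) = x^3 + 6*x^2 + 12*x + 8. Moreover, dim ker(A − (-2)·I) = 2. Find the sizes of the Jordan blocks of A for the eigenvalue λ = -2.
Block sizes for λ = -2: [3, 1]

Step 1 — from the characteristic polynomial, algebraic multiplicity of λ = -2 is 4. From dim ker(A − (-2)·I) = 2, there are exactly 2 Jordan blocks for λ = -2.
Step 2 — from the minimal polynomial, the factor (x + 2)^3 tells us the largest block for λ = -2 has size 3.
Step 3 — with total size 4, 2 blocks, and largest block 3, the block sizes (in nonincreasing order) are [3, 1].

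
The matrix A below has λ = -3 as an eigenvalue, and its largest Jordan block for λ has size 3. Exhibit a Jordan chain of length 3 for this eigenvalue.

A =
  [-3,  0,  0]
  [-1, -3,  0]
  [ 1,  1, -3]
A Jordan chain for λ = -3 of length 3:
v_1 = (0, 0, -1)ᵀ
v_2 = (0, -1, 1)ᵀ
v_3 = (1, 0, 0)ᵀ

Let N = A − (-3)·I. We want v_3 with N^3 v_3 = 0 but N^2 v_3 ≠ 0; then v_{j-1} := N · v_j for j = 3, …, 2.

Pick v_3 = (1, 0, 0)ᵀ.
Then v_2 = N · v_3 = (0, -1, 1)ᵀ.
Then v_1 = N · v_2 = (0, 0, -1)ᵀ.

Sanity check: (A − (-3)·I) v_1 = (0, 0, 0)ᵀ = 0. ✓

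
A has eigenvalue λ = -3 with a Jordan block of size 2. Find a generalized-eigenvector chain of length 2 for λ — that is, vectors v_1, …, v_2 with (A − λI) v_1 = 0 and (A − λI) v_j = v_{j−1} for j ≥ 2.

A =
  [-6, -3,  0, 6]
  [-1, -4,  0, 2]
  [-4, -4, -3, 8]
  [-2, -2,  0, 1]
A Jordan chain for λ = -3 of length 2:
v_1 = (-3, -1, -4, -2)ᵀ
v_2 = (1, 0, 0, 0)ᵀ

Let N = A − (-3)·I. We want v_2 with N^2 v_2 = 0 but N^1 v_2 ≠ 0; then v_{j-1} := N · v_j for j = 2, …, 2.

Pick v_2 = (1, 0, 0, 0)ᵀ.
Then v_1 = N · v_2 = (-3, -1, -4, -2)ᵀ.

Sanity check: (A − (-3)·I) v_1 = (0, 0, 0, 0)ᵀ = 0. ✓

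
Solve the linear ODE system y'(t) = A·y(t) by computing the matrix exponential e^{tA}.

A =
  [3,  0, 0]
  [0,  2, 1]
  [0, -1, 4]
e^{tA} =
  [exp(3*t), 0, 0]
  [0, -t*exp(3*t) + exp(3*t), t*exp(3*t)]
  [0, -t*exp(3*t), t*exp(3*t) + exp(3*t)]

Strategy: write A = P · J · P⁻¹ where J is a Jordan canonical form, so e^{tA} = P · e^{tJ} · P⁻¹, and e^{tJ} can be computed block-by-block.

A has Jordan form
J =
  [3, 1, 0]
  [0, 3, 0]
  [0, 0, 3]
(up to reordering of blocks).

Per-block formulas:
  For a 2×2 Jordan block J_2(3): exp(t · J_2(3)) = e^(3t)·(I + t·N), where N is the 2×2 nilpotent shift.
  For a 1×1 block at λ = 3: exp(t · [3]) = [e^(3t)].

After assembling e^{tJ} and conjugating by P, we get:

e^{tA} =
  [exp(3*t), 0, 0]
  [0, -t*exp(3*t) + exp(3*t), t*exp(3*t)]
  [0, -t*exp(3*t), t*exp(3*t) + exp(3*t)]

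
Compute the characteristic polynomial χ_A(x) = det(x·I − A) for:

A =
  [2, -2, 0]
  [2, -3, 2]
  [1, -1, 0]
x^3 + x^2

Expanding det(x·I − A) (e.g. by cofactor expansion or by noting that A is similar to its Jordan form J, which has the same characteristic polynomial as A) gives
  χ_A(x) = x^3 + x^2
which factors as x^2*(x + 1). The eigenvalues (with algebraic multiplicities) are λ = -1 with multiplicity 1, λ = 0 with multiplicity 2.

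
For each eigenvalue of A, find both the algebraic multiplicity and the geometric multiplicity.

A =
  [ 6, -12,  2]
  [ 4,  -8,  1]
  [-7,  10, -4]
λ = -2: alg = 3, geom = 1

Step 1 — factor the characteristic polynomial to read off the algebraic multiplicities:
  χ_A(x) = (x + 2)^3

Step 2 — compute geometric multiplicities via the rank-nullity identity g(λ) = n − rank(A − λI):
  rank(A − (-2)·I) = 2, so dim ker(A − (-2)·I) = n − 2 = 1

Summary:
  λ = -2: algebraic multiplicity = 3, geometric multiplicity = 1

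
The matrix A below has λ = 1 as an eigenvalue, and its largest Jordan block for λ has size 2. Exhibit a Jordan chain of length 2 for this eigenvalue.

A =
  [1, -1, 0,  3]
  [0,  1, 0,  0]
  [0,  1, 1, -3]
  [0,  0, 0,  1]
A Jordan chain for λ = 1 of length 2:
v_1 = (-1, 0, 1, 0)ᵀ
v_2 = (0, 1, 0, 0)ᵀ

Let N = A − (1)·I. We want v_2 with N^2 v_2 = 0 but N^1 v_2 ≠ 0; then v_{j-1} := N · v_j for j = 2, …, 2.

Pick v_2 = (0, 1, 0, 0)ᵀ.
Then v_1 = N · v_2 = (-1, 0, 1, 0)ᵀ.

Sanity check: (A − (1)·I) v_1 = (0, 0, 0, 0)ᵀ = 0. ✓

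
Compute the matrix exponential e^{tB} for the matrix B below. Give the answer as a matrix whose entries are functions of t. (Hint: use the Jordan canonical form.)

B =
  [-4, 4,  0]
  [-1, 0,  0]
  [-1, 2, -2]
e^{tB} =
  [-2*t*exp(-2*t) + exp(-2*t), 4*t*exp(-2*t), 0]
  [-t*exp(-2*t), 2*t*exp(-2*t) + exp(-2*t), 0]
  [-t*exp(-2*t), 2*t*exp(-2*t), exp(-2*t)]

Strategy: write B = P · J · P⁻¹ where J is a Jordan canonical form, so e^{tB} = P · e^{tJ} · P⁻¹, and e^{tJ} can be computed block-by-block.

B has Jordan form
J =
  [-2,  1,  0]
  [ 0, -2,  0]
  [ 0,  0, -2]
(up to reordering of blocks).

Per-block formulas:
  For a 2×2 Jordan block J_2(-2): exp(t · J_2(-2)) = e^(-2t)·(I + t·N), where N is the 2×2 nilpotent shift.
  For a 1×1 block at λ = -2: exp(t · [-2]) = [e^(-2t)].

After assembling e^{tJ} and conjugating by P, we get:

e^{tB} =
  [-2*t*exp(-2*t) + exp(-2*t), 4*t*exp(-2*t), 0]
  [-t*exp(-2*t), 2*t*exp(-2*t) + exp(-2*t), 0]
  [-t*exp(-2*t), 2*t*exp(-2*t), exp(-2*t)]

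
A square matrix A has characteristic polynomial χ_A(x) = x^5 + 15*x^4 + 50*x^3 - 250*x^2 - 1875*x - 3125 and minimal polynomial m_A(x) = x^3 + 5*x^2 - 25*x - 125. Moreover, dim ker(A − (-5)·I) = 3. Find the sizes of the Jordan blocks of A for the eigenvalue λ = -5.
Block sizes for λ = -5: [2, 1, 1]

Step 1 — from the characteristic polynomial, algebraic multiplicity of λ = -5 is 4. From dim ker(A − (-5)·I) = 3, there are exactly 3 Jordan blocks for λ = -5.
Step 2 — from the minimal polynomial, the factor (x + 5)^2 tells us the largest block for λ = -5 has size 2.
Step 3 — with total size 4, 3 blocks, and largest block 2, the block sizes (in nonincreasing order) are [2, 1, 1].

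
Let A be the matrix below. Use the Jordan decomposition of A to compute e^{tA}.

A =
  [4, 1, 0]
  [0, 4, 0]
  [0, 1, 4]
e^{tA} =
  [exp(4*t), t*exp(4*t), 0]
  [0, exp(4*t), 0]
  [0, t*exp(4*t), exp(4*t)]

Strategy: write A = P · J · P⁻¹ where J is a Jordan canonical form, so e^{tA} = P · e^{tJ} · P⁻¹, and e^{tJ} can be computed block-by-block.

A has Jordan form
J =
  [4, 1, 0]
  [0, 4, 0]
  [0, 0, 4]
(up to reordering of blocks).

Per-block formulas:
  For a 1×1 block at λ = 4: exp(t · [4]) = [e^(4t)].
  For a 2×2 Jordan block J_2(4): exp(t · J_2(4)) = e^(4t)·(I + t·N), where N is the 2×2 nilpotent shift.

After assembling e^{tJ} and conjugating by P, we get:

e^{tA} =
  [exp(4*t), t*exp(4*t), 0]
  [0, exp(4*t), 0]
  [0, t*exp(4*t), exp(4*t)]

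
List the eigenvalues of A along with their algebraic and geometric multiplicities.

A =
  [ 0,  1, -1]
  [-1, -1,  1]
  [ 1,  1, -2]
λ = -1: alg = 3, geom = 1

Step 1 — factor the characteristic polynomial to read off the algebraic multiplicities:
  χ_A(x) = (x + 1)^3

Step 2 — compute geometric multiplicities via the rank-nullity identity g(λ) = n − rank(A − λI):
  rank(A − (-1)·I) = 2, so dim ker(A − (-1)·I) = n − 2 = 1

Summary:
  λ = -1: algebraic multiplicity = 3, geometric multiplicity = 1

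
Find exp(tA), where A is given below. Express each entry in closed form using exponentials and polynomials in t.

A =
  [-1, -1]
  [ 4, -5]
e^{tA} =
  [2*t*exp(-3*t) + exp(-3*t), -t*exp(-3*t)]
  [4*t*exp(-3*t), -2*t*exp(-3*t) + exp(-3*t)]

Strategy: write A = P · J · P⁻¹ where J is a Jordan canonical form, so e^{tA} = P · e^{tJ} · P⁻¹, and e^{tJ} can be computed block-by-block.

A has Jordan form
J =
  [-3,  1]
  [ 0, -3]
(up to reordering of blocks).

Per-block formulas:
  For a 2×2 Jordan block J_2(-3): exp(t · J_2(-3)) = e^(-3t)·(I + t·N), where N is the 2×2 nilpotent shift.

After assembling e^{tJ} and conjugating by P, we get:

e^{tA} =
  [2*t*exp(-3*t) + exp(-3*t), -t*exp(-3*t)]
  [4*t*exp(-3*t), -2*t*exp(-3*t) + exp(-3*t)]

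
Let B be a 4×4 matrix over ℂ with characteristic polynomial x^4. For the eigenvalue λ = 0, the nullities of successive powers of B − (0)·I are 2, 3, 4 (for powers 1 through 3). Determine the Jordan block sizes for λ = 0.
Block sizes for λ = 0: [3, 1]

From the dimensions of kernels of powers, the number of Jordan blocks of size at least j is d_j − d_{j−1} where d_j = dim ker(N^j) (with d_0 = 0). Computing the differences gives [2, 1, 1].
The number of blocks of size exactly k is (#blocks of size ≥ k) − (#blocks of size ≥ k + 1), so the partition is: 1 block(s) of size 1, 1 block(s) of size 3.
In nonincreasing order the block sizes are [3, 1].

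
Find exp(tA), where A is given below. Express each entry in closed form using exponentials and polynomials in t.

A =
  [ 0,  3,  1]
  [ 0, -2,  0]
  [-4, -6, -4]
e^{tA} =
  [2*t*exp(-2*t) + exp(-2*t), 3*t*exp(-2*t), t*exp(-2*t)]
  [0, exp(-2*t), 0]
  [-4*t*exp(-2*t), -6*t*exp(-2*t), -2*t*exp(-2*t) + exp(-2*t)]

Strategy: write A = P · J · P⁻¹ where J is a Jordan canonical form, so e^{tA} = P · e^{tJ} · P⁻¹, and e^{tJ} can be computed block-by-block.

A has Jordan form
J =
  [-2,  1,  0]
  [ 0, -2,  0]
  [ 0,  0, -2]
(up to reordering of blocks).

Per-block formulas:
  For a 2×2 Jordan block J_2(-2): exp(t · J_2(-2)) = e^(-2t)·(I + t·N), where N is the 2×2 nilpotent shift.
  For a 1×1 block at λ = -2: exp(t · [-2]) = [e^(-2t)].

After assembling e^{tJ} and conjugating by P, we get:

e^{tA} =
  [2*t*exp(-2*t) + exp(-2*t), 3*t*exp(-2*t), t*exp(-2*t)]
  [0, exp(-2*t), 0]
  [-4*t*exp(-2*t), -6*t*exp(-2*t), -2*t*exp(-2*t) + exp(-2*t)]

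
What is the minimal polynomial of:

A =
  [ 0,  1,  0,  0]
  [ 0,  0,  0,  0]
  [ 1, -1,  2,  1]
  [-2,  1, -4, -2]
x^2

The characteristic polynomial is χ_A(x) = x^4, so the eigenvalues are known. The minimal polynomial is
  m_A(x) = Π_λ (x − λ)^{k_λ}
where k_λ is the size of the *largest* Jordan block for λ (equivalently, the smallest k with (A − λI)^k v = 0 for every generalised eigenvector v of λ).

  λ = 0: largest Jordan block has size 2, contributing (x − 0)^2

So m_A(x) = x^2 = x^2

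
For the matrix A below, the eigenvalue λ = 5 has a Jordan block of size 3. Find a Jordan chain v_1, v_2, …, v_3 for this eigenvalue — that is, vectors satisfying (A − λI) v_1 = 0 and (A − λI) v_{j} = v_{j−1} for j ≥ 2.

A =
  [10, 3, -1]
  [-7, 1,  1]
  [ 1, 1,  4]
A Jordan chain for λ = 5 of length 3:
v_1 = (3, -6, -3)ᵀ
v_2 = (5, -7, 1)ᵀ
v_3 = (1, 0, 0)ᵀ

Let N = A − (5)·I. We want v_3 with N^3 v_3 = 0 but N^2 v_3 ≠ 0; then v_{j-1} := N · v_j for j = 3, …, 2.

Pick v_3 = (1, 0, 0)ᵀ.
Then v_2 = N · v_3 = (5, -7, 1)ᵀ.
Then v_1 = N · v_2 = (3, -6, -3)ᵀ.

Sanity check: (A − (5)·I) v_1 = (0, 0, 0)ᵀ = 0. ✓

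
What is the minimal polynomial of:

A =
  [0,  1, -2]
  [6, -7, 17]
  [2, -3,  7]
x^3

The characteristic polynomial is χ_A(x) = x^3, so the eigenvalues are known. The minimal polynomial is
  m_A(x) = Π_λ (x − λ)^{k_λ}
where k_λ is the size of the *largest* Jordan block for λ (equivalently, the smallest k with (A − λI)^k v = 0 for every generalised eigenvector v of λ).

  λ = 0: largest Jordan block has size 3, contributing (x − 0)^3

So m_A(x) = x^3 = x^3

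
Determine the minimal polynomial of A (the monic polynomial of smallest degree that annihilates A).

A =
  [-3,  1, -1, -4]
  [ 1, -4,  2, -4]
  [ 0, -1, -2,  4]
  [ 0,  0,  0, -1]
x^4 + 10*x^3 + 36*x^2 + 54*x + 27

The characteristic polynomial is χ_A(x) = (x + 1)*(x + 3)^3, so the eigenvalues are known. The minimal polynomial is
  m_A(x) = Π_λ (x − λ)^{k_λ}
where k_λ is the size of the *largest* Jordan block for λ (equivalently, the smallest k with (A − λI)^k v = 0 for every generalised eigenvector v of λ).

  λ = -3: largest Jordan block has size 3, contributing (x + 3)^3
  λ = -1: largest Jordan block has size 1, contributing (x + 1)

So m_A(x) = (x + 1)*(x + 3)^3 = x^4 + 10*x^3 + 36*x^2 + 54*x + 27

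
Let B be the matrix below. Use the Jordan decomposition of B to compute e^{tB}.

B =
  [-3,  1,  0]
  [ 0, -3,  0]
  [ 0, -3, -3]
e^{tB} =
  [exp(-3*t), t*exp(-3*t), 0]
  [0, exp(-3*t), 0]
  [0, -3*t*exp(-3*t), exp(-3*t)]

Strategy: write B = P · J · P⁻¹ where J is a Jordan canonical form, so e^{tB} = P · e^{tJ} · P⁻¹, and e^{tJ} can be computed block-by-block.

B has Jordan form
J =
  [-3,  1,  0]
  [ 0, -3,  0]
  [ 0,  0, -3]
(up to reordering of blocks).

Per-block formulas:
  For a 1×1 block at λ = -3: exp(t · [-3]) = [e^(-3t)].
  For a 2×2 Jordan block J_2(-3): exp(t · J_2(-3)) = e^(-3t)·(I + t·N), where N is the 2×2 nilpotent shift.

After assembling e^{tJ} and conjugating by P, we get:

e^{tB} =
  [exp(-3*t), t*exp(-3*t), 0]
  [0, exp(-3*t), 0]
  [0, -3*t*exp(-3*t), exp(-3*t)]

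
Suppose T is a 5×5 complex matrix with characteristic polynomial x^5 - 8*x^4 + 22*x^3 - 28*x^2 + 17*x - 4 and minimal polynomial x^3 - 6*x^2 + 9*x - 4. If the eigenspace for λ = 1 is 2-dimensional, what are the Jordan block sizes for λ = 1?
Block sizes for λ = 1: [2, 2]

Step 1 — from the characteristic polynomial, algebraic multiplicity of λ = 1 is 4. From dim ker(T − (1)·I) = 2, there are exactly 2 Jordan blocks for λ = 1.
Step 2 — from the minimal polynomial, the factor (x − 1)^2 tells us the largest block for λ = 1 has size 2.
Step 3 — with total size 4, 2 blocks, and largest block 2, the block sizes (in nonincreasing order) are [2, 2].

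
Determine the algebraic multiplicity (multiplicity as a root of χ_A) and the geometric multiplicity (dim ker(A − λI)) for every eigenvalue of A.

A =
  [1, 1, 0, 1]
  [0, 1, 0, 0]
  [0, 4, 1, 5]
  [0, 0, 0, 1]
λ = 1: alg = 4, geom = 2

Step 1 — factor the characteristic polynomial to read off the algebraic multiplicities:
  χ_A(x) = (x - 1)^4

Step 2 — compute geometric multiplicities via the rank-nullity identity g(λ) = n − rank(A − λI):
  rank(A − (1)·I) = 2, so dim ker(A − (1)·I) = n − 2 = 2

Summary:
  λ = 1: algebraic multiplicity = 4, geometric multiplicity = 2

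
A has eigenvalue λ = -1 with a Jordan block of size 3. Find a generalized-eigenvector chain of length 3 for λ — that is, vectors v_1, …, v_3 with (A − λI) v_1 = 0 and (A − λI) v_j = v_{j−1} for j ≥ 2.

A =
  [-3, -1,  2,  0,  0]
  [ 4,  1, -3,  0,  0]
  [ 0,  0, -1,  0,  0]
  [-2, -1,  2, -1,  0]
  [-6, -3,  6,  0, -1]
A Jordan chain for λ = -1 of length 3:
v_1 = (-1, 2, 0, -1, -3)ᵀ
v_2 = (2, -3, 0, 2, 6)ᵀ
v_3 = (0, 0, 1, 0, 0)ᵀ

Let N = A − (-1)·I. We want v_3 with N^3 v_3 = 0 but N^2 v_3 ≠ 0; then v_{j-1} := N · v_j for j = 3, …, 2.

Pick v_3 = (0, 0, 1, 0, 0)ᵀ.
Then v_2 = N · v_3 = (2, -3, 0, 2, 6)ᵀ.
Then v_1 = N · v_2 = (-1, 2, 0, -1, -3)ᵀ.

Sanity check: (A − (-1)·I) v_1 = (0, 0, 0, 0, 0)ᵀ = 0. ✓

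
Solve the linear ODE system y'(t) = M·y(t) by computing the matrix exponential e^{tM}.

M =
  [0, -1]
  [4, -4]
e^{tM} =
  [2*t*exp(-2*t) + exp(-2*t), -t*exp(-2*t)]
  [4*t*exp(-2*t), -2*t*exp(-2*t) + exp(-2*t)]

Strategy: write M = P · J · P⁻¹ where J is a Jordan canonical form, so e^{tM} = P · e^{tJ} · P⁻¹, and e^{tJ} can be computed block-by-block.

M has Jordan form
J =
  [-2,  1]
  [ 0, -2]
(up to reordering of blocks).

Per-block formulas:
  For a 2×2 Jordan block J_2(-2): exp(t · J_2(-2)) = e^(-2t)·(I + t·N), where N is the 2×2 nilpotent shift.

After assembling e^{tJ} and conjugating by P, we get:

e^{tM} =
  [2*t*exp(-2*t) + exp(-2*t), -t*exp(-2*t)]
  [4*t*exp(-2*t), -2*t*exp(-2*t) + exp(-2*t)]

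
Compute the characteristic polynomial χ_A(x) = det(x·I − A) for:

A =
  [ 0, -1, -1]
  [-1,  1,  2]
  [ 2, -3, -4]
x^3 + 3*x^2 + 3*x + 1

Expanding det(x·I − A) (e.g. by cofactor expansion or by noting that A is similar to its Jordan form J, which has the same characteristic polynomial as A) gives
  χ_A(x) = x^3 + 3*x^2 + 3*x + 1
which factors as (x + 1)^3. The eigenvalues (with algebraic multiplicities) are λ = -1 with multiplicity 3.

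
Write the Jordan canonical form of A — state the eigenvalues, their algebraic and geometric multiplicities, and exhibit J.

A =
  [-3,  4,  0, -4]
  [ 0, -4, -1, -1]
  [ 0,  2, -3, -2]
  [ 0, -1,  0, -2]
J_3(-3) ⊕ J_1(-3)

The characteristic polynomial is
  det(x·I − A) = x^4 + 12*x^3 + 54*x^2 + 108*x + 81 = (x + 3)^4

Eigenvalues and multiplicities (the geometric multiplicity of λ is n − rank(A − λI), which equals the number of Jordan blocks for λ):
  λ = -3: algebraic multiplicity = 4, geometric multiplicity = 2

Determining the block sizes for each eigenvalue:
  λ = -3: with am = 4 and gm = 2, the partition is not yet determined (e.g. several partitions of 4 into 2 parts exist). Let N = A − (-3)·I. Computing rank(N^1) = 2, rank(N^2) = 1, rank(N^3) = 0; the number of blocks of size ≥ j is rank(N^{j−1}) − rank(N^j), giving [2, 1, 1]. So we have 1 block(s) of size 3, 1 block(s) of size 1 → block sizes [3, 1]

Assembling the blocks gives a Jordan form
J =
  [-3,  1,  0,  0]
  [ 0, -3,  1,  0]
  [ 0,  0, -3,  0]
  [ 0,  0,  0, -3]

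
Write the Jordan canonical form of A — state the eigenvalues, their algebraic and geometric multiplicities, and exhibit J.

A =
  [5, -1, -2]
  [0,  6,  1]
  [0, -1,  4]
J_3(5)

The characteristic polynomial is
  det(x·I − A) = x^3 - 15*x^2 + 75*x - 125 = (x - 5)^3

Eigenvalues and multiplicities (the geometric multiplicity of λ is n − rank(A − λI), which equals the number of Jordan blocks for λ):
  λ = 5: algebraic multiplicity = 3, geometric multiplicity = 1

Determining the block sizes for each eigenvalue:
  λ = 5: one block (gm = 1), so the single block has size am = 3 → block sizes [3]

Assembling the blocks gives a Jordan form
J =
  [5, 1, 0]
  [0, 5, 1]
  [0, 0, 5]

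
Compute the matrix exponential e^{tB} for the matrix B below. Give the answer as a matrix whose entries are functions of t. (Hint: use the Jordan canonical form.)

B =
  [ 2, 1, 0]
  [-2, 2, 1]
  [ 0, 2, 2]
e^{tB} =
  [-t^2*exp(2*t) + exp(2*t), t*exp(2*t), t^2*exp(2*t)/2]
  [-2*t*exp(2*t), exp(2*t), t*exp(2*t)]
  [-2*t^2*exp(2*t), 2*t*exp(2*t), t^2*exp(2*t) + exp(2*t)]

Strategy: write B = P · J · P⁻¹ where J is a Jordan canonical form, so e^{tB} = P · e^{tJ} · P⁻¹, and e^{tJ} can be computed block-by-block.

B has Jordan form
J =
  [2, 1, 0]
  [0, 2, 1]
  [0, 0, 2]
(up to reordering of blocks).

Per-block formulas:
  For a 3×3 Jordan block J_3(2): exp(t · J_3(2)) = e^(2t)·(I + t·N + (t^2/2)·N^2), where N is the 3×3 nilpotent shift.

After assembling e^{tJ} and conjugating by P, we get:

e^{tB} =
  [-t^2*exp(2*t) + exp(2*t), t*exp(2*t), t^2*exp(2*t)/2]
  [-2*t*exp(2*t), exp(2*t), t*exp(2*t)]
  [-2*t^2*exp(2*t), 2*t*exp(2*t), t^2*exp(2*t) + exp(2*t)]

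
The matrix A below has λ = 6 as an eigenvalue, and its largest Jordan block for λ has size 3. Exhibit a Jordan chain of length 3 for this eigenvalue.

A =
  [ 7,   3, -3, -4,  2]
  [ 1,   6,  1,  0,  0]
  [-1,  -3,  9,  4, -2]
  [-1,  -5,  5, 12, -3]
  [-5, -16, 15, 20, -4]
A Jordan chain for λ = 6 of length 3:
v_1 = (1, 0, -1, -2, -6)ᵀ
v_2 = (1, 1, -1, -1, -5)ᵀ
v_3 = (1, 0, 0, 0, 0)ᵀ

Let N = A − (6)·I. We want v_3 with N^3 v_3 = 0 but N^2 v_3 ≠ 0; then v_{j-1} := N · v_j for j = 3, …, 2.

Pick v_3 = (1, 0, 0, 0, 0)ᵀ.
Then v_2 = N · v_3 = (1, 1, -1, -1, -5)ᵀ.
Then v_1 = N · v_2 = (1, 0, -1, -2, -6)ᵀ.

Sanity check: (A − (6)·I) v_1 = (0, 0, 0, 0, 0)ᵀ = 0. ✓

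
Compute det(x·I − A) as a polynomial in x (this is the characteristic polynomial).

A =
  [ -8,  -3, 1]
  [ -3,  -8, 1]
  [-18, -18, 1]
x^3 + 15*x^2 + 75*x + 125

Expanding det(x·I − A) (e.g. by cofactor expansion or by noting that A is similar to its Jordan form J, which has the same characteristic polynomial as A) gives
  χ_A(x) = x^3 + 15*x^2 + 75*x + 125
which factors as (x + 5)^3. The eigenvalues (with algebraic multiplicities) are λ = -5 with multiplicity 3.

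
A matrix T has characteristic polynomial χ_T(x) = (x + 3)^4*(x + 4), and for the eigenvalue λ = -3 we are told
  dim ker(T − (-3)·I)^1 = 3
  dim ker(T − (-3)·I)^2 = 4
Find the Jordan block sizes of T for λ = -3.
Block sizes for λ = -3: [2, 1, 1]

From the dimensions of kernels of powers, the number of Jordan blocks of size at least j is d_j − d_{j−1} where d_j = dim ker(N^j) (with d_0 = 0). Computing the differences gives [3, 1].
The number of blocks of size exactly k is (#blocks of size ≥ k) − (#blocks of size ≥ k + 1), so the partition is: 2 block(s) of size 1, 1 block(s) of size 2.
In nonincreasing order the block sizes are [2, 1, 1].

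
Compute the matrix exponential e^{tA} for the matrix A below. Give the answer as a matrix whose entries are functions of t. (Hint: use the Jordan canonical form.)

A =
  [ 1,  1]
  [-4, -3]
e^{tA} =
  [2*t*exp(-t) + exp(-t), t*exp(-t)]
  [-4*t*exp(-t), -2*t*exp(-t) + exp(-t)]

Strategy: write A = P · J · P⁻¹ where J is a Jordan canonical form, so e^{tA} = P · e^{tJ} · P⁻¹, and e^{tJ} can be computed block-by-block.

A has Jordan form
J =
  [-1,  1]
  [ 0, -1]
(up to reordering of blocks).

Per-block formulas:
  For a 2×2 Jordan block J_2(-1): exp(t · J_2(-1)) = e^(-1t)·(I + t·N), where N is the 2×2 nilpotent shift.

After assembling e^{tJ} and conjugating by P, we get:

e^{tA} =
  [2*t*exp(-t) + exp(-t), t*exp(-t)]
  [-4*t*exp(-t), -2*t*exp(-t) + exp(-t)]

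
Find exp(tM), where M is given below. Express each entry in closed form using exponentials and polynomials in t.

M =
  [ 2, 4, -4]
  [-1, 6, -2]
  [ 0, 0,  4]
e^{tM} =
  [-2*t*exp(4*t) + exp(4*t), 4*t*exp(4*t), -4*t*exp(4*t)]
  [-t*exp(4*t), 2*t*exp(4*t) + exp(4*t), -2*t*exp(4*t)]
  [0, 0, exp(4*t)]

Strategy: write M = P · J · P⁻¹ where J is a Jordan canonical form, so e^{tM} = P · e^{tJ} · P⁻¹, and e^{tJ} can be computed block-by-block.

M has Jordan form
J =
  [4, 1, 0]
  [0, 4, 0]
  [0, 0, 4]
(up to reordering of blocks).

Per-block formulas:
  For a 1×1 block at λ = 4: exp(t · [4]) = [e^(4t)].
  For a 2×2 Jordan block J_2(4): exp(t · J_2(4)) = e^(4t)·(I + t·N), where N is the 2×2 nilpotent shift.

After assembling e^{tJ} and conjugating by P, we get:

e^{tM} =
  [-2*t*exp(4*t) + exp(4*t), 4*t*exp(4*t), -4*t*exp(4*t)]
  [-t*exp(4*t), 2*t*exp(4*t) + exp(4*t), -2*t*exp(4*t)]
  [0, 0, exp(4*t)]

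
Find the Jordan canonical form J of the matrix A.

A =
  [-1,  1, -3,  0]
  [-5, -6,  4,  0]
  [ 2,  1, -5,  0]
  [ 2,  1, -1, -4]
J_3(-4) ⊕ J_1(-4)

The characteristic polynomial is
  det(x·I − A) = x^4 + 16*x^3 + 96*x^2 + 256*x + 256 = (x + 4)^4

Eigenvalues and multiplicities (the geometric multiplicity of λ is n − rank(A − λI), which equals the number of Jordan blocks for λ):
  λ = -4: algebraic multiplicity = 4, geometric multiplicity = 2

Determining the block sizes for each eigenvalue:
  λ = -4: with am = 4 and gm = 2, the partition is not yet determined (e.g. several partitions of 4 into 2 parts exist). Let N = A − (-4)·I. Computing rank(N^1) = 2, rank(N^2) = 1, rank(N^3) = 0; the number of blocks of size ≥ j is rank(N^{j−1}) − rank(N^j), giving [2, 1, 1]. So we have 1 block(s) of size 3, 1 block(s) of size 1 → block sizes [3, 1]

Assembling the blocks gives a Jordan form
J =
  [-4,  1,  0,  0]
  [ 0, -4,  1,  0]
  [ 0,  0, -4,  0]
  [ 0,  0,  0, -4]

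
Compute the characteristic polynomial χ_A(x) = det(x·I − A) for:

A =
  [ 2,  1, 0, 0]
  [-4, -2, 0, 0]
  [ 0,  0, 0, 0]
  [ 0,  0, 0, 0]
x^4

Expanding det(x·I − A) (e.g. by cofactor expansion or by noting that A is similar to its Jordan form J, which has the same characteristic polynomial as A) gives
  χ_A(x) = x^4
which factors as x^4. The eigenvalues (with algebraic multiplicities) are λ = 0 with multiplicity 4.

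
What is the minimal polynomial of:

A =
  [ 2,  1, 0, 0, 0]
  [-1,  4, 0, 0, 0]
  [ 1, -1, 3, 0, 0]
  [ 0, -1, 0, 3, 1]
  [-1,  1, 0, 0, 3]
x^2 - 6*x + 9

The characteristic polynomial is χ_A(x) = (x - 3)^5, so the eigenvalues are known. The minimal polynomial is
  m_A(x) = Π_λ (x − λ)^{k_λ}
where k_λ is the size of the *largest* Jordan block for λ (equivalently, the smallest k with (A − λI)^k v = 0 for every generalised eigenvector v of λ).

  λ = 3: largest Jordan block has size 2, contributing (x − 3)^2

So m_A(x) = (x - 3)^2 = x^2 - 6*x + 9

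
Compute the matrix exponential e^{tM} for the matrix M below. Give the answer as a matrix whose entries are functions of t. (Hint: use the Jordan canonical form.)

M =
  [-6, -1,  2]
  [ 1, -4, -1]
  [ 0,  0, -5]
e^{tM} =
  [-t*exp(-5*t) + exp(-5*t), -t*exp(-5*t), -t^2*exp(-5*t)/2 + 2*t*exp(-5*t)]
  [t*exp(-5*t), t*exp(-5*t) + exp(-5*t), t^2*exp(-5*t)/2 - t*exp(-5*t)]
  [0, 0, exp(-5*t)]

Strategy: write M = P · J · P⁻¹ where J is a Jordan canonical form, so e^{tM} = P · e^{tJ} · P⁻¹, and e^{tJ} can be computed block-by-block.

M has Jordan form
J =
  [-5,  1,  0]
  [ 0, -5,  1]
  [ 0,  0, -5]
(up to reordering of blocks).

Per-block formulas:
  For a 3×3 Jordan block J_3(-5): exp(t · J_3(-5)) = e^(-5t)·(I + t·N + (t^2/2)·N^2), where N is the 3×3 nilpotent shift.

After assembling e^{tJ} and conjugating by P, we get:

e^{tM} =
  [-t*exp(-5*t) + exp(-5*t), -t*exp(-5*t), -t^2*exp(-5*t)/2 + 2*t*exp(-5*t)]
  [t*exp(-5*t), t*exp(-5*t) + exp(-5*t), t^2*exp(-5*t)/2 - t*exp(-5*t)]
  [0, 0, exp(-5*t)]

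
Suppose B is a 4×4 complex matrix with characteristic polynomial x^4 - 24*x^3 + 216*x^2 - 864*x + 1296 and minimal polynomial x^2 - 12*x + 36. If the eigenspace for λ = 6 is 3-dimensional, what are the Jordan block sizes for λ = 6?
Block sizes for λ = 6: [2, 1, 1]

Step 1 — from the characteristic polynomial, algebraic multiplicity of λ = 6 is 4. From dim ker(B − (6)·I) = 3, there are exactly 3 Jordan blocks for λ = 6.
Step 2 — from the minimal polynomial, the factor (x − 6)^2 tells us the largest block for λ = 6 has size 2.
Step 3 — with total size 4, 3 blocks, and largest block 2, the block sizes (in nonincreasing order) are [2, 1, 1].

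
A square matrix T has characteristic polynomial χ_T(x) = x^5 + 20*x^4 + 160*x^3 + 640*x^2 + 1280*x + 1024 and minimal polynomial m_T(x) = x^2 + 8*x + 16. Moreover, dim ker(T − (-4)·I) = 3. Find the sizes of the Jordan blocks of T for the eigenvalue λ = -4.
Block sizes for λ = -4: [2, 2, 1]

Step 1 — from the characteristic polynomial, algebraic multiplicity of λ = -4 is 5. From dim ker(T − (-4)·I) = 3, there are exactly 3 Jordan blocks for λ = -4.
Step 2 — from the minimal polynomial, the factor (x + 4)^2 tells us the largest block for λ = -4 has size 2.
Step 3 — with total size 5, 3 blocks, and largest block 2, the block sizes (in nonincreasing order) are [2, 2, 1].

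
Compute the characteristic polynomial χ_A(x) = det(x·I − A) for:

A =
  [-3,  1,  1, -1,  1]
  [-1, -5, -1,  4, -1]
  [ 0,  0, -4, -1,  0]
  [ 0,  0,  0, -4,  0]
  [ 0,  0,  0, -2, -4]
x^5 + 20*x^4 + 160*x^3 + 640*x^2 + 1280*x + 1024

Expanding det(x·I − A) (e.g. by cofactor expansion or by noting that A is similar to its Jordan form J, which has the same characteristic polynomial as A) gives
  χ_A(x) = x^5 + 20*x^4 + 160*x^3 + 640*x^2 + 1280*x + 1024
which factors as (x + 4)^5. The eigenvalues (with algebraic multiplicities) are λ = -4 with multiplicity 5.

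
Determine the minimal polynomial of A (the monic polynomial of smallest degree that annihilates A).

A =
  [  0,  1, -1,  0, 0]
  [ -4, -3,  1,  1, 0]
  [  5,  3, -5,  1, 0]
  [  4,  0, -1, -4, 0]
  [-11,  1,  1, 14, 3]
x^4 + 6*x^3 - 54*x - 81

The characteristic polynomial is χ_A(x) = (x - 3)*(x + 3)^4, so the eigenvalues are known. The minimal polynomial is
  m_A(x) = Π_λ (x − λ)^{k_λ}
where k_λ is the size of the *largest* Jordan block for λ (equivalently, the smallest k with (A − λI)^k v = 0 for every generalised eigenvector v of λ).

  λ = -3: largest Jordan block has size 3, contributing (x + 3)^3
  λ = 3: largest Jordan block has size 1, contributing (x − 3)

So m_A(x) = (x - 3)*(x + 3)^3 = x^4 + 6*x^3 - 54*x - 81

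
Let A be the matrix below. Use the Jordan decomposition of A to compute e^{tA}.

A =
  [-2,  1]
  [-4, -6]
e^{tA} =
  [2*t*exp(-4*t) + exp(-4*t), t*exp(-4*t)]
  [-4*t*exp(-4*t), -2*t*exp(-4*t) + exp(-4*t)]

Strategy: write A = P · J · P⁻¹ where J is a Jordan canonical form, so e^{tA} = P · e^{tJ} · P⁻¹, and e^{tJ} can be computed block-by-block.

A has Jordan form
J =
  [-4,  1]
  [ 0, -4]
(up to reordering of blocks).

Per-block formulas:
  For a 2×2 Jordan block J_2(-4): exp(t · J_2(-4)) = e^(-4t)·(I + t·N), where N is the 2×2 nilpotent shift.

After assembling e^{tJ} and conjugating by P, we get:

e^{tA} =
  [2*t*exp(-4*t) + exp(-4*t), t*exp(-4*t)]
  [-4*t*exp(-4*t), -2*t*exp(-4*t) + exp(-4*t)]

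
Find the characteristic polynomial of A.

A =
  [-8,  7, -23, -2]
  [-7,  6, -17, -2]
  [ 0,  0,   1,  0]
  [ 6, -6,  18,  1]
x^4 - 2*x^2 + 1

Expanding det(x·I − A) (e.g. by cofactor expansion or by noting that A is similar to its Jordan form J, which has the same characteristic polynomial as A) gives
  χ_A(x) = x^4 - 2*x^2 + 1
which factors as (x - 1)^2*(x + 1)^2. The eigenvalues (with algebraic multiplicities) are λ = -1 with multiplicity 2, λ = 1 with multiplicity 2.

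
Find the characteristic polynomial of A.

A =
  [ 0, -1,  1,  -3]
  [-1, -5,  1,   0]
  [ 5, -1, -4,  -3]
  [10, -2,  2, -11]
x^4 + 20*x^3 + 150*x^2 + 500*x + 625

Expanding det(x·I − A) (e.g. by cofactor expansion or by noting that A is similar to its Jordan form J, which has the same characteristic polynomial as A) gives
  χ_A(x) = x^4 + 20*x^3 + 150*x^2 + 500*x + 625
which factors as (x + 5)^4. The eigenvalues (with algebraic multiplicities) are λ = -5 with multiplicity 4.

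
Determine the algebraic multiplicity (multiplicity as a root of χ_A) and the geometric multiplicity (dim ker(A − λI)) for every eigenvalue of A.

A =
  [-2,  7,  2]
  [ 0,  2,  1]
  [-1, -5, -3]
λ = -1: alg = 3, geom = 1

Step 1 — factor the characteristic polynomial to read off the algebraic multiplicities:
  χ_A(x) = (x + 1)^3

Step 2 — compute geometric multiplicities via the rank-nullity identity g(λ) = n − rank(A − λI):
  rank(A − (-1)·I) = 2, so dim ker(A − (-1)·I) = n − 2 = 1

Summary:
  λ = -1: algebraic multiplicity = 3, geometric multiplicity = 1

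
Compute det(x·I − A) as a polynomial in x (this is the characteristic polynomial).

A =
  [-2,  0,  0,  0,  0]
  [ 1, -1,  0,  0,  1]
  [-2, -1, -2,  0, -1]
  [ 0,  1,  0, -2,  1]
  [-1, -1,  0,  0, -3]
x^5 + 10*x^4 + 40*x^3 + 80*x^2 + 80*x + 32

Expanding det(x·I − A) (e.g. by cofactor expansion or by noting that A is similar to its Jordan form J, which has the same characteristic polynomial as A) gives
  χ_A(x) = x^5 + 10*x^4 + 40*x^3 + 80*x^2 + 80*x + 32
which factors as (x + 2)^5. The eigenvalues (with algebraic multiplicities) are λ = -2 with multiplicity 5.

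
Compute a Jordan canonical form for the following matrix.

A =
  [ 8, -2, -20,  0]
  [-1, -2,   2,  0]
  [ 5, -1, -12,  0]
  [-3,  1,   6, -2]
J_3(-2) ⊕ J_1(-2)

The characteristic polynomial is
  det(x·I − A) = x^4 + 8*x^3 + 24*x^2 + 32*x + 16 = (x + 2)^4

Eigenvalues and multiplicities (the geometric multiplicity of λ is n − rank(A − λI), which equals the number of Jordan blocks for λ):
  λ = -2: algebraic multiplicity = 4, geometric multiplicity = 2

Determining the block sizes for each eigenvalue:
  λ = -2: with am = 4 and gm = 2, the partition is not yet determined (e.g. several partitions of 4 into 2 parts exist). Let N = A − (-2)·I. Computing rank(N^1) = 2, rank(N^2) = 1, rank(N^3) = 0; the number of blocks of size ≥ j is rank(N^{j−1}) − rank(N^j), giving [2, 1, 1]. So we have 1 block(s) of size 3, 1 block(s) of size 1 → block sizes [3, 1]

Assembling the blocks gives a Jordan form
J =
  [-2,  1,  0,  0]
  [ 0, -2,  1,  0]
  [ 0,  0, -2,  0]
  [ 0,  0,  0, -2]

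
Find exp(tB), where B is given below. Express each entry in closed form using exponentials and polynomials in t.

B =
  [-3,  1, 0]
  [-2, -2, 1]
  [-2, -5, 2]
e^{tB} =
  [t^2*exp(-t) - 2*t*exp(-t) + exp(-t), -3*t^2*exp(-t)/2 + t*exp(-t), t^2*exp(-t)/2]
  [2*t^2*exp(-t) - 2*t*exp(-t), -3*t^2*exp(-t) - t*exp(-t) + exp(-t), t^2*exp(-t) + t*exp(-t)]
  [4*t^2*exp(-t) - 2*t*exp(-t), -6*t^2*exp(-t) - 5*t*exp(-t), 2*t^2*exp(-t) + 3*t*exp(-t) + exp(-t)]

Strategy: write B = P · J · P⁻¹ where J is a Jordan canonical form, so e^{tB} = P · e^{tJ} · P⁻¹, and e^{tJ} can be computed block-by-block.

B has Jordan form
J =
  [-1,  1,  0]
  [ 0, -1,  1]
  [ 0,  0, -1]
(up to reordering of blocks).

Per-block formulas:
  For a 3×3 Jordan block J_3(-1): exp(t · J_3(-1)) = e^(-1t)·(I + t·N + (t^2/2)·N^2), where N is the 3×3 nilpotent shift.

After assembling e^{tJ} and conjugating by P, we get:

e^{tB} =
  [t^2*exp(-t) - 2*t*exp(-t) + exp(-t), -3*t^2*exp(-t)/2 + t*exp(-t), t^2*exp(-t)/2]
  [2*t^2*exp(-t) - 2*t*exp(-t), -3*t^2*exp(-t) - t*exp(-t) + exp(-t), t^2*exp(-t) + t*exp(-t)]
  [4*t^2*exp(-t) - 2*t*exp(-t), -6*t^2*exp(-t) - 5*t*exp(-t), 2*t^2*exp(-t) + 3*t*exp(-t) + exp(-t)]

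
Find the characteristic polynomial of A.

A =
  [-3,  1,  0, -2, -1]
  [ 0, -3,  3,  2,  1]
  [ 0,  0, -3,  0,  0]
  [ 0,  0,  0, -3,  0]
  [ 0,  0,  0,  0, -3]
x^5 + 15*x^4 + 90*x^3 + 270*x^2 + 405*x + 243

Expanding det(x·I − A) (e.g. by cofactor expansion or by noting that A is similar to its Jordan form J, which has the same characteristic polynomial as A) gives
  χ_A(x) = x^5 + 15*x^4 + 90*x^3 + 270*x^2 + 405*x + 243
which factors as (x + 3)^5. The eigenvalues (with algebraic multiplicities) are λ = -3 with multiplicity 5.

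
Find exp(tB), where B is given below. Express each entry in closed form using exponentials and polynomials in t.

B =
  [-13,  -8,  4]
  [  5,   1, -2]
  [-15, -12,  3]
e^{tB} =
  [-10*t*exp(-3*t) + exp(-3*t), -8*t*exp(-3*t), 4*t*exp(-3*t)]
  [5*t*exp(-3*t), 4*t*exp(-3*t) + exp(-3*t), -2*t*exp(-3*t)]
  [-15*t*exp(-3*t), -12*t*exp(-3*t), 6*t*exp(-3*t) + exp(-3*t)]

Strategy: write B = P · J · P⁻¹ where J is a Jordan canonical form, so e^{tB} = P · e^{tJ} · P⁻¹, and e^{tJ} can be computed block-by-block.

B has Jordan form
J =
  [-3,  1,  0]
  [ 0, -3,  0]
  [ 0,  0, -3]
(up to reordering of blocks).

Per-block formulas:
  For a 1×1 block at λ = -3: exp(t · [-3]) = [e^(-3t)].
  For a 2×2 Jordan block J_2(-3): exp(t · J_2(-3)) = e^(-3t)·(I + t·N), where N is the 2×2 nilpotent shift.

After assembling e^{tJ} and conjugating by P, we get:

e^{tB} =
  [-10*t*exp(-3*t) + exp(-3*t), -8*t*exp(-3*t), 4*t*exp(-3*t)]
  [5*t*exp(-3*t), 4*t*exp(-3*t) + exp(-3*t), -2*t*exp(-3*t)]
  [-15*t*exp(-3*t), -12*t*exp(-3*t), 6*t*exp(-3*t) + exp(-3*t)]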